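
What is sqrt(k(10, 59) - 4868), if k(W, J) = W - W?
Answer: 2*I*sqrt(1217) ≈ 69.771*I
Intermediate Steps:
k(W, J) = 0
sqrt(k(10, 59) - 4868) = sqrt(0 - 4868) = sqrt(-4868) = 2*I*sqrt(1217)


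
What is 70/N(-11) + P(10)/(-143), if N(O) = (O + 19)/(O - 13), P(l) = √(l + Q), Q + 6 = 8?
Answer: -210 - 2*√3/143 ≈ -210.02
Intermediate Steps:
Q = 2 (Q = -6 + 8 = 2)
P(l) = √(2 + l) (P(l) = √(l + 2) = √(2 + l))
N(O) = (19 + O)/(-13 + O)
70/N(-11) + P(10)/(-143) = 70/(((19 - 11)/(-13 - 11))) + √(2 + 10)/(-143) = 70/((8/(-24))) + √12*(-1/143) = 70/((-1/24*8)) + (2*√3)*(-1/143) = 70/(-⅓) - 2*√3/143 = 70*(-3) - 2*√3/143 = -210 - 2*√3/143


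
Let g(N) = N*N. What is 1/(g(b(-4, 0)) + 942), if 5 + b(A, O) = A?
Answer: 1/1023 ≈ 0.00097752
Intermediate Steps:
b(A, O) = -5 + A
g(N) = N²
1/(g(b(-4, 0)) + 942) = 1/((-5 - 4)² + 942) = 1/((-9)² + 942) = 1/(81 + 942) = 1/1023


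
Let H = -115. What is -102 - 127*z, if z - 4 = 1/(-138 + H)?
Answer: -154203/253 ≈ -609.50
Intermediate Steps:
z = 1011/253 (z = 4 + 1/(-138 - 115) = 4 + 1/(-253) = 4 - 1/253 = 1011/253 ≈ 3.9960)
-102 - 127*z = -102 - 127*1011/253 = -102 - 128397/253 = -154203/253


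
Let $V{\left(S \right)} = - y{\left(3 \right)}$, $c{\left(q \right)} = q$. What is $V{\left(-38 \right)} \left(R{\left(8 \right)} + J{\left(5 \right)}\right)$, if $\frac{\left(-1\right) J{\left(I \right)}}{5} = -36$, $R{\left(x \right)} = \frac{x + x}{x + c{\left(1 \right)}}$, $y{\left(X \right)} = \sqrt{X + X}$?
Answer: $- \frac{1636 \sqrt{6}}{9} \approx -445.26$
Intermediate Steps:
$y{\left(X \right)} = \sqrt{2} \sqrt{X}$ ($y{\left(X \right)} = \sqrt{2 X} = \sqrt{2} \sqrt{X}$)
$R{\left(x \right)} = \frac{2 x}{1 + x}$ ($R{\left(x \right)} = \frac{x + x}{x + 1} = \frac{2 x}{1 + x}$)
$V{\left(S \right)} = - \sqrt{6}$ ($V{\left(S \right)} = - \sqrt{2} \sqrt{3} = - \sqrt{6}$)
$J{\left(I \right)} = 180$ ($J{\left(I \right)} = \left(-5\right) \left(-36\right) = 180$)
$V{\left(-38 \right)} \left(R{\left(8 \right)} + J{\left(5 \right)}\right) = - \sqrt{6} \left(2 \cdot 8 \frac{1}{1 + 8} + 180\right) = - \sqrt{6} \left(2 \cdot 8 \cdot \frac{1}{9} + 180\right) = - \sqrt{6} \left(\frac{16}{9} + 180\right) = - \sqrt{6} \cdot \frac{1636}{9} = - \frac{1636 \sqrt{6}}{9}$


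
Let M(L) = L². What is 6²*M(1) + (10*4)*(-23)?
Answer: -884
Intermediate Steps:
6²*M(1) + (10*4)*(-23) = 6²*1² + (10*4)*(-23) = 36*1 + 40*(-23) = 36 - 920 = -884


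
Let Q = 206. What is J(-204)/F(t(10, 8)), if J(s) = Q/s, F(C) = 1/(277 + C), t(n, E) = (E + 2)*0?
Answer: -28531/102 ≈ -279.72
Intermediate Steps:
t(n, E) = 0 (t(n, E) = (2 + E)*0 = 0)
J(s) = 206/s
J(-204)/F(t(10, 8)) = (206/(-204))/(1/(277 + 0)) = (206*(-1/204))/(1/277) = -103/(102*1/277) = -103/102*277 = -28531/102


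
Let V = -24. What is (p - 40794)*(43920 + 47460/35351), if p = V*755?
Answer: -91473610369320/35351 ≈ -2.5876e+9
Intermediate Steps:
p = -18120 (p = -24*755 = -18120)
(p - 40794)*(43920 + 47460/35351) = (-18120 - 40794)*(43920 + 47460/35351) = -58914*(43920 + 47460*(1/35351)) = -58914*(43920 + 47460/35351) = -58914*1552663380/35351 = -91473610369320/35351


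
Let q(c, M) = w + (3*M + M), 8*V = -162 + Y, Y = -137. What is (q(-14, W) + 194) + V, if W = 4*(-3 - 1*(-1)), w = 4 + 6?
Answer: 1077/8 ≈ 134.63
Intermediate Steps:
w = 10
W = -8 (W = 4*(-3 + 1) = 4*(-2) = -8)
V = -299/8 (V = (-162 - 137)/8 = (⅛)*(-299) = -299/8 ≈ -37.375)
q(c, M) = 10 + 4*M (q(c, M) = 10 + (3*M + M) = 10 + 4*M)
(q(-14, W) + 194) + V = ((10 + 4*(-8)) + 194) - 299/8 = ((10 - 32) + 194) - 299/8 = (-22 + 194) - 299/8 = 172 - 299/8 = 1077/8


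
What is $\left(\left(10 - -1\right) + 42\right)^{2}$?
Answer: $2809$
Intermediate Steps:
$\left(\left(10 - -1\right) + 42\right)^{2} = \left(\left(10 + 1\right) + 42\right)^{2} = \left(11 + 42\right)^{2} = 53^{2} = 2809$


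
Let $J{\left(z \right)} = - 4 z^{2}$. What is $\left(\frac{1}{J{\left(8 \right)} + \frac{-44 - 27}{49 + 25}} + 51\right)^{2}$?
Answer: $\frac{940300635481}{361570225} \approx 2600.6$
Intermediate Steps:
$\left(\frac{1}{J{\left(8 \right)} + \frac{-44 - 27}{49 + 25}} + 51\right)^{2} = \left(\frac{1}{- 4 \cdot 8^{2} + \frac{-44 - 27}{49 + 25}} + 51\right)^{2} = \left(\frac{1}{\left(-4\right) 64 - \frac{71}{74}} + 51\right)^{2} = \left(\frac{1}{-256 - \frac{71}{74}} + 51\right)^{2} = \left(\frac{1}{- \frac{19015}{74}} + 51\right)^{2} = \left(- \frac{74}{19015} + 51\right)^{2} = \left(\frac{969691}{19015}\right)^{2} = \frac{940300635481}{361570225}$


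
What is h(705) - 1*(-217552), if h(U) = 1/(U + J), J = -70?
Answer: 138145521/635 ≈ 2.1755e+5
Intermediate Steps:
h(U) = 1/(-70 + U) (h(U) = 1/(U - 70) = 1/(-70 + U))
h(705) - 1*(-217552) = 1/(-70 + 705) - 1*(-217552) = 1/635 + 217552 = 138145521/635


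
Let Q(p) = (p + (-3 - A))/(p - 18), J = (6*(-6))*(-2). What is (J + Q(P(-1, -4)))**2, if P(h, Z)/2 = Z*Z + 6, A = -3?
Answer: 917764/169 ≈ 5430.6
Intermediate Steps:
P(h, Z) = 12 + 2*Z**2 (P(h, Z) = 2*(Z*Z + 6) = 2*(Z**2 + 6) = 2*(6 + Z**2) = 12 + 2*Z**2)
J = 72 (J = -36*(-2) = 72)
Q(p) = p/(-18 + p) (Q(p) = (p + (-3 - 1*(-3)))/(p - 18) = (p + (-3 + 3))/(-18 + p) = (p + 0)/(-18 + p) = p/(-18 + p))
(J + Q(P(-1, -4)))**2 = (72 + (12 + 2*(-4)**2)/(-18 + (12 + 2*(-4)**2)))**2 = (72 + (12 + 2*16)/(-18 + (12 + 2*16)))**2 = (72 + (12 + 32)/(-18 + (12 + 32)))**2 = (72 + 44/(-18 + 44))**2 = (72 + 44/26)**2 = (72 + 44*(1/26))**2 = (72 + 22/13)**2 = (958/13)**2 = 917764/169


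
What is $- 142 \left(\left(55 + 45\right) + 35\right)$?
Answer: $-19170$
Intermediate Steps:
$- 142 \left(\left(55 + 45\right) + 35\right) = - 142 \left(100 + 35\right) = \left(-142\right) 135 = -19170$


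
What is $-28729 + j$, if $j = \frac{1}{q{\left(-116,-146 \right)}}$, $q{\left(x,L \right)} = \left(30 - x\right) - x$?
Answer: $- \frac{7526997}{262} \approx -28729.0$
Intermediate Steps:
$q{\left(x,L \right)} = 30 - 2 x$
$j = \frac{1}{262}$ ($j = \frac{1}{30 - -232} = \frac{1}{30 + 232} = \frac{1}{262} \approx 0.0038168$)
$-28729 + j = -28729 + \frac{1}{262} = - \frac{7526997}{262}$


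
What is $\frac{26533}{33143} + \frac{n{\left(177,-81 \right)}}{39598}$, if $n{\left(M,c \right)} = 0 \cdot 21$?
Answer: $\frac{26533}{33143} \approx 0.80056$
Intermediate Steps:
$n{\left(M,c \right)} = 0$
$\frac{26533}{33143} + \frac{n{\left(177,-81 \right)}}{39598} = \frac{26533}{33143} + \frac{0}{39598} = 26533 \cdot \frac{1}{33143} + 0 \cdot \frac{1}{39598} = \frac{26533}{33143} + 0 = \frac{26533}{33143}$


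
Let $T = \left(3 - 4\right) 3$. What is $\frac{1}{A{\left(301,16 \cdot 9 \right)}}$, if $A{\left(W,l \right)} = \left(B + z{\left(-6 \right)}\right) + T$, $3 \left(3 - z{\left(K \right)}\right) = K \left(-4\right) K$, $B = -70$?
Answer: $- \frac{1}{22} \approx -0.045455$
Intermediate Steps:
$z{\left(K \right)} = 3 + \frac{4 K^{2}}{3}$ ($z{\left(K \right)} = 3 - \frac{K \left(-4\right) K}{3} = 3 - \frac{- 4 K K}{3} = 3 - \frac{\left(-4\right) K^{2}}{3} = 3 + \frac{4 K^{2}}{3}$)
$T = -3$ ($T = \left(-1\right) 3 = -3$)
$A{\left(W,l \right)} = -22$ ($A{\left(W,l \right)} = \left(-70 + \left(3 + \frac{4 \left(-6\right)^{2}}{3}\right)\right) - 3 = \left(-70 + \left(3 + \frac{4}{3} \cdot 36\right)\right) - 3 = \left(-70 + \left(3 + 48\right)\right) - 3 = \left(-70 + 51\right) - 3 = -19 - 3 = -22$)
$\frac{1}{A{\left(301,16 \cdot 9 \right)}} = \frac{1}{-22} = - \frac{1}{22}$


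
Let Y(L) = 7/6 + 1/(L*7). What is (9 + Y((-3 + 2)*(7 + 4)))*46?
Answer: 107893/231 ≈ 467.07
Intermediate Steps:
Y(L) = 7/6 + 1/(7*L) (Y(L) = 7*(⅙) + (⅐)/L = 7/6 + 1/(7*L))
(9 + Y((-3 + 2)*(7 + 4)))*46 = (9 + (6 + 49*((-3 + 2)*(7 + 4)))/(42*(((-3 + 2)*(7 + 4)))))*46 = (9 + (6 + 49*(-1*11))/(42*((-1*11))))*46 = (9 + (1/42)*(6 + 49*(-11))/(-11))*46 = (9 + (1/42)*(-1/11)*(6 - 539))*46 = (9 + (1/42)*(-1/11)*(-533))*46 = (9 + 533/462)*46 = (4691/462)*46 = 107893/231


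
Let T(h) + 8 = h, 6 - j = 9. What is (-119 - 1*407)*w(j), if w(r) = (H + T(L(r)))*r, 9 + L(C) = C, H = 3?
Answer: -26826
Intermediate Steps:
L(C) = -9 + C
j = -3 (j = 6 - 1*9 = 6 - 9 = -3)
T(h) = -8 + h
w(r) = r*(-14 + r) (w(r) = (3 + (-8 + (-9 + r)))*r = (3 + (-17 + r))*r = (-14 + r)*r = r*(-14 + r))
(-119 - 1*407)*w(j) = (-119 - 1*407)*(-3*(-14 - 3)) = (-119 - 407)*(-3*(-17)) = -526*51 = -26826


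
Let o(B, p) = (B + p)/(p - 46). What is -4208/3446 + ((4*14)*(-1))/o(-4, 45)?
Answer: 10224/70643 ≈ 0.14473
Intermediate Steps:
o(B, p) = (B + p)/(-46 + p)
-4208/3446 + ((4*14)*(-1))/o(-4, 45) = -4208/3446 + ((4*14)*(-1))/(((-4 + 45)/(-46 + 45))) = -4208*1/3446 + (56*(-1))/((41/(-1))) = -2104/1723 - 56/((-1*41)) = -2104/1723 - 56/(-41) = -2104/1723 - 56*(-1/41) = -2104/1723 + 56/41 = 10224/70643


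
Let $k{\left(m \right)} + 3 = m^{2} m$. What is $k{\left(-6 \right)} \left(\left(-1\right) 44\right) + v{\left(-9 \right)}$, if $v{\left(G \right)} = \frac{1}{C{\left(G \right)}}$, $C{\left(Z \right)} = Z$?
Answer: $\frac{86723}{9} \approx 9635.9$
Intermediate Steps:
$k{\left(m \right)} = -3 + m^{3}$ ($k{\left(m \right)} = -3 + m^{2} m = -3 + m^{3}$)
$v{\left(G \right)} = \frac{1}{G}$
$k{\left(-6 \right)} \left(\left(-1\right) 44\right) + v{\left(-9 \right)} = \left(-3 + \left(-6\right)^{3}\right) \left(\left(-1\right) 44\right) + \frac{1}{-9} = \left(-3 - 216\right) \left(-44\right) - \frac{1}{9} = \left(-219\right) \left(-44\right) - \frac{1}{9} = 9636 - \frac{1}{9} = \frac{86723}{9}$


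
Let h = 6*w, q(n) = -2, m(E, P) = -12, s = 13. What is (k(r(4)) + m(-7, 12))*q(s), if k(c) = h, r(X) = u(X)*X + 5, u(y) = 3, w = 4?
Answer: -24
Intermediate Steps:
r(X) = 5 + 3*X (r(X) = 3*X + 5 = 5 + 3*X)
h = 24 (h = 6*4 = 24)
k(c) = 24
(k(r(4)) + m(-7, 12))*q(s) = (24 - 12)*(-2) = 12*(-2) = -24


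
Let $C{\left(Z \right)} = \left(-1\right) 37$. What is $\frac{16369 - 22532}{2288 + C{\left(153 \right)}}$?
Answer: $- \frac{6163}{2251} \approx -2.7379$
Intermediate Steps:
$C{\left(Z \right)} = -37$
$\frac{16369 - 22532}{2288 + C{\left(153 \right)}} = \frac{16369 - 22532}{2288 - 37} = - \frac{6163}{2251}$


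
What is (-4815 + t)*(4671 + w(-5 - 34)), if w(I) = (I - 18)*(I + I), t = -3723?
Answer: -77840946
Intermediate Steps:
w(I) = 2*I*(-18 + I) (w(I) = (-18 + I)*(2*I) = 2*I*(-18 + I))
(-4815 + t)*(4671 + w(-5 - 34)) = (-4815 - 3723)*(4671 + 2*(-5 - 34)*(-18 + (-5 - 34))) = -8538*(4671 + 2*(-39)*(-18 - 39)) = -8538*(4671 + 2*(-39)*(-57)) = -8538*(4671 + 4446) = -8538*9117 = -77840946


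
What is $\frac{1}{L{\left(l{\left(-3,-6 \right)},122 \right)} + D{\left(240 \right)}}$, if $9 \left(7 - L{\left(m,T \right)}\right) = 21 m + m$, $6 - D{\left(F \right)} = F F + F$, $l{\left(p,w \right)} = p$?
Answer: $- \frac{3}{173459} \approx -1.7295 \cdot 10^{-5}$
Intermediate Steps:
$D{\left(F \right)} = 6 - F - F^{2}$ ($D{\left(F \right)} = 6 - \left(F F + F\right) = 6 - \left(F^{2} + F\right) = 6 - \left(F + F^{2}\right) = 6 - F - F^{2}$)
$L{\left(m,T \right)} = 7 - \frac{22 m}{9}$ ($L{\left(m,T \right)} = 7 - \frac{21 m + m}{9} = 7 - \frac{22 m}{9}$)
$\frac{1}{L{\left(l{\left(-3,-6 \right)},122 \right)} + D{\left(240 \right)}} = \frac{1}{\left(7 - - \frac{22}{3}\right) - 57834} = \frac{1}{\left(7 + \frac{22}{3}\right) - 57834} = \frac{1}{\frac{43}{3} - 57834} = \frac{1}{- \frac{173459}{3}} = - \frac{3}{173459}$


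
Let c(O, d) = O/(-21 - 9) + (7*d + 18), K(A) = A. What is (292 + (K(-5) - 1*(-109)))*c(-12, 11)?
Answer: 188892/5 ≈ 37778.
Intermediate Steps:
c(O, d) = 18 + 7*d - O/30 (c(O, d) = O/(-30) + (18 + 7*d) = -O/30 + (18 + 7*d) = 18 + 7*d - O/30)
(292 + (K(-5) - 1*(-109)))*c(-12, 11) = (292 + (-5 - 1*(-109)))*(18 + 7*11 - 1/30*(-12)) = (292 + (-5 + 109))*(18 + 77 + ⅖) = (292 + 104)*(477/5) = 396*(477/5) = 188892/5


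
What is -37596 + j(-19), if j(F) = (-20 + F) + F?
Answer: -37654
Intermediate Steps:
j(F) = -20 + 2*F
-37596 + j(-19) = -37596 + (-20 + 2*(-19)) = -37596 + (-20 - 38) = -37596 - 58 = -37654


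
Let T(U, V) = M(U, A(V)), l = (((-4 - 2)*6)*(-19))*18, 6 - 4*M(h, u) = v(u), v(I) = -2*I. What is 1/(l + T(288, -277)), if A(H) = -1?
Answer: 1/12313 ≈ 8.1215e-5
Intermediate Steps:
M(h, u) = 3/2 + u/2 (M(h, u) = 3/2 - (-1)*u/2 = 3/2 + u/2)
l = 12312 (l = (-6*6*(-19))*18 = -36*(-19)*18 = 684*18 = 12312)
T(U, V) = 1 (T(U, V) = 3/2 + (½)*(-1) = 3/2 - ½ = 1)
1/(l + T(288, -277)) = 1/(12312 + 1) = 1/12313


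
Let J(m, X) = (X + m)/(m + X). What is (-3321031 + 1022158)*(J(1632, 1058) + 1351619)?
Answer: -3107202724260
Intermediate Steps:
J(m, X) = 1 (J(m, X) = (X + m)/(X + m) = 1)
(-3321031 + 1022158)*(J(1632, 1058) + 1351619) = (-3321031 + 1022158)*(1 + 1351619) = -2298873*1351620 = -3107202724260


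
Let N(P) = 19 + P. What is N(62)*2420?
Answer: 196020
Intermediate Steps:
N(62)*2420 = (19 + 62)*2420 = 81*2420 = 196020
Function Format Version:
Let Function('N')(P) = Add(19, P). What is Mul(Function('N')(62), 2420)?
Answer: 196020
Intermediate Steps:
Mul(Function('N')(62), 2420) = Mul(Add(19, 62), 2420) = Mul(81, 2420) = 196020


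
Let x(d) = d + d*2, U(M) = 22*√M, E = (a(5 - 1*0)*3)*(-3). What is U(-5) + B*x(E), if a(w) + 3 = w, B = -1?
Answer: 54 + 22*I*√5 ≈ 54.0 + 49.193*I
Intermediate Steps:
a(w) = -3 + w
E = -18 (E = ((-3 + (5 - 1*0))*3)*(-3) = ((-3 + (5 + 0))*3)*(-3) = ((-3 + 5)*3)*(-3) = (2*3)*(-3) = 6*(-3) = -18)
x(d) = 3*d (x(d) = d + 2*d = 3*d)
U(-5) + B*x(E) = 22*√(-5) - 3*(-18) = 22*(I*√5) - 1*(-54) = 22*I*√5 + 54 = 54 + 22*I*√5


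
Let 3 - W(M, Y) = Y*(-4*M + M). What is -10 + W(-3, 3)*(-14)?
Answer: 326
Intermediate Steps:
W(M, Y) = 3 + 3*M*Y (W(M, Y) = 3 - Y*(-4*M + M) = 3 - Y*(-3*M) = 3 - (-3)*M*Y = 3 + 3*M*Y)
-10 + W(-3, 3)*(-14) = -10 + (3 + 3*(-3)*3)*(-14) = -10 + (3 - 27)*(-14) = -10 - 24*(-14) = -10 + 336 = 326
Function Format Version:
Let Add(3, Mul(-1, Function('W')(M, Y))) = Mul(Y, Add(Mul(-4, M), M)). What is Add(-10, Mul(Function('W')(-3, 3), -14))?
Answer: 326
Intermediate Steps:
Function('W')(M, Y) = Add(3, Mul(3, M, Y)) (Function('W')(M, Y) = Add(3, Mul(-1, Mul(Y, Add(Mul(-4, M), M)))) = Add(3, Mul(-1, Mul(Y, Mul(-3, M)))) = Add(3, Mul(-1, Mul(-3, M, Y))) = Add(3, Mul(3, M, Y)))
Add(-10, Mul(Function('W')(-3, 3), -14)) = Add(-10, Mul(Add(3, Mul(3, -3, 3)), -14)) = Add(-10, Mul(Add(3, -27), -14)) = Add(-10, Mul(-24, -14)) = Add(-10, 336) = 326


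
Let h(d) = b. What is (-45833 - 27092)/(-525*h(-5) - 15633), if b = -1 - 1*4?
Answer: 72925/13008 ≈ 5.6062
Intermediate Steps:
b = -5 (b = -1 - 4 = -5)
h(d) = -5
(-45833 - 27092)/(-525*h(-5) - 15633) = (-45833 - 27092)/(-525*(-5) - 15633) = -72925/(2625 - 15633) = -72925/(-13008) = -72925*(-1/13008) = 72925/13008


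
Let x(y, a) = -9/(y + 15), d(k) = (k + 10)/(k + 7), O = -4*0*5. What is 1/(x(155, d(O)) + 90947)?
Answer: 170/15460981 ≈ 1.0995e-5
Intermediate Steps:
O = 0 (O = 0*5 = 0)
d(k) = (10 + k)/(7 + k)
x(y, a) = -9/(15 + y)
1/(x(155, d(O)) + 90947) = 1/(-9/(15 + 155) + 90947) = 1/(-9/170 + 90947) = 1/(15460981/170) = 170/15460981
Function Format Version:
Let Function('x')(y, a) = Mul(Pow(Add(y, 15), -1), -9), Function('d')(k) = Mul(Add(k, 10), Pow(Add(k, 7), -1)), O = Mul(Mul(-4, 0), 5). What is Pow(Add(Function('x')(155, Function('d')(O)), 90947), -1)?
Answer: Rational(170, 15460981) ≈ 1.0995e-5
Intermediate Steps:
O = 0 (O = Mul(0, 5) = 0)
Function('d')(k) = Mul(Pow(Add(7, k), -1), Add(10, k)) (Function('d')(k) = Mul(Add(10, k), Pow(Add(7, k), -1)) = Mul(Pow(Add(7, k), -1), Add(10, k)))
Function('x')(y, a) = Mul(-9, Pow(Add(15, y), -1)) (Function('x')(y, a) = Mul(Pow(Add(15, y), -1), -9) = Mul(-9, Pow(Add(15, y), -1)))
Pow(Add(Function('x')(155, Function('d')(O)), 90947), -1) = Pow(Add(Mul(-9, Pow(Add(15, 155), -1)), 90947), -1) = Pow(Add(Mul(-9, Pow(170, -1)), 90947), -1) = Pow(Add(Mul(-9, Rational(1, 170)), 90947), -1) = Pow(Add(Rational(-9, 170), 90947), -1) = Pow(Rational(15460981, 170), -1) = Rational(170, 15460981)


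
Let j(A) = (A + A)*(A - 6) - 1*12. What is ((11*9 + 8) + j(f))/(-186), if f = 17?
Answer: -469/186 ≈ -2.5215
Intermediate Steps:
j(A) = -12 + 2*A*(-6 + A) (j(A) = (2*A)*(-6 + A) - 12 = 2*A*(-6 + A) - 12 = -12 + 2*A*(-6 + A))
((11*9 + 8) + j(f))/(-186) = ((11*9 + 8) + (-12 - 12*17 + 2*17²))/(-186) = ((99 + 8) + (-12 - 204 + 2*289))*(-1/186) = (107 + (-12 - 204 + 578))*(-1/186) = (107 + 362)*(-1/186) = 469*(-1/186) = -469/186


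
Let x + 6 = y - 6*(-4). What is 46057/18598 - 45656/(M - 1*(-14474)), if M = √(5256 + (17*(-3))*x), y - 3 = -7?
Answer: -1320721546437/1948067354066 + 22828*√4542/104746067 ≈ -0.66328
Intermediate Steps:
y = -4 (y = 3 - 7 = -4)
x = 14 (x = -6 + (-4 - 6*(-4)) = -6 + (-4 - 1*(-24)) = -6 + (-4 + 24) = -6 + 20 = 14)
M = √4542 (M = √(5256 + (17*(-3))*14) = √(5256 - 51*14) = √(5256 - 714) = √4542 ≈ 67.394)
46057/18598 - 45656/(M - 1*(-14474)) = 46057/18598 - 45656/(√4542 - 1*(-14474)) = 46057*(1/18598) - 45656/(√4542 + 14474) = 46057/18598 - 45656/(14474 + √4542)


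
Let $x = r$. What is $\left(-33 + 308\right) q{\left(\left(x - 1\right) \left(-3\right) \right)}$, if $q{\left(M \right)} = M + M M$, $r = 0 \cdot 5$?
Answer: $3300$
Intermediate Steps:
$r = 0$
$x = 0$
$q{\left(M \right)} = M + M^{2}$
$\left(-33 + 308\right) q{\left(\left(x - 1\right) \left(-3\right) \right)} = \left(-33 + 308\right) \left(0 - 1\right) \left(-3\right) \left(1 + \left(0 - 1\right) \left(-3\right)\right) = 275 \left(-1\right) \left(-3\right) \left(1 - -3\right) = 275 \cdot 3 \left(1 + 3\right) = 275 \cdot 3 \cdot 4 = 275 \cdot 12 = 3300$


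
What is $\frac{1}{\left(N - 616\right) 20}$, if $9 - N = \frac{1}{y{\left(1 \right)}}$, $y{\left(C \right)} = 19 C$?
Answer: $- \frac{19}{230680} \approx -8.2365 \cdot 10^{-5}$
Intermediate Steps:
$N = \frac{170}{19}$ ($N = 9 - \frac{1}{19 \cdot 1} = 9 - \frac{1}{19} = \frac{170}{19} \approx 8.9474$)
$\frac{1}{\left(N - 616\right) 20} = \frac{1}{\left(\frac{170}{19} - 616\right) 20} = \frac{1}{\left(- \frac{11534}{19}\right) 20} = \frac{1}{- \frac{230680}{19}} = - \frac{19}{230680}$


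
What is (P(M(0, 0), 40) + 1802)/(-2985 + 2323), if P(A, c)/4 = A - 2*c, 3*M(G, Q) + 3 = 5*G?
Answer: -739/331 ≈ -2.2326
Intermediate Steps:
M(G, Q) = -1 + 5*G/3 (M(G, Q) = -1 + (5*G)/3 = -1 + 5*G/3)
P(A, c) = -8*c + 4*A (P(A, c) = 4*(A - 2*c) = -8*c + 4*A)
(P(M(0, 0), 40) + 1802)/(-2985 + 2323) = ((-8*40 + 4*(-1 + (5/3)*0)) + 1802)/(-2985 + 2323) = ((-320 + 4*(-1 + 0)) + 1802)/(-662) = ((-320 + 4*(-1)) + 1802)*(-1/662) = ((-320 - 4) + 1802)*(-1/662) = (-324 + 1802)*(-1/662) = 1478*(-1/662) = -739/331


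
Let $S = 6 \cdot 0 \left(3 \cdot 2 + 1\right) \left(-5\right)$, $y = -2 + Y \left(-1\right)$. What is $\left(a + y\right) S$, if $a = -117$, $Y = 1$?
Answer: $0$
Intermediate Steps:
$y = -3$ ($y = -2 + 1 \left(-1\right) = -2 - 1 = -3$)
$S = 0$ ($S = 0 \left(6 + 1\right) \left(-5\right) = 0 \cdot 7 \left(-5\right) = 0 \left(-5\right) = 0$)
$\left(a + y\right) S = \left(-117 - 3\right) 0 = \left(-120\right) 0 = 0$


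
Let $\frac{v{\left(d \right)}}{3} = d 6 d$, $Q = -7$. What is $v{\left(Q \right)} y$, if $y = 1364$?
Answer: $1203048$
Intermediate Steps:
$v{\left(d \right)} = 18 d^{2}$ ($v{\left(d \right)} = 3 d 6 d = 3 \cdot 6 d d = 3 \cdot 6 d^{2} = 18 d^{2}$)
$v{\left(Q \right)} y = 18 \left(-7\right)^{2} \cdot 1364 = 18 \cdot 49 \cdot 1364 = 882 \cdot 1364 = 1203048$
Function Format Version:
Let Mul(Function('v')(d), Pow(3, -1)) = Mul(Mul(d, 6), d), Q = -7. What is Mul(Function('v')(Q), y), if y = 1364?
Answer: 1203048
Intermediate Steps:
Function('v')(d) = Mul(18, Pow(d, 2)) (Function('v')(d) = Mul(3, Mul(Mul(d, 6), d)) = Mul(3, Mul(Mul(6, d), d)) = Mul(3, Mul(6, Pow(d, 2))) = Mul(18, Pow(d, 2)))
Mul(Function('v')(Q), y) = Mul(Mul(18, Pow(-7, 2)), 1364) = Mul(Mul(18, 49), 1364) = Mul(882, 1364) = 1203048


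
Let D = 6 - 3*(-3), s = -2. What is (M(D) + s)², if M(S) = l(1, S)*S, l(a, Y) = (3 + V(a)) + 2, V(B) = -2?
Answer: 1849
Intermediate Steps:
l(a, Y) = 3 (l(a, Y) = (3 - 2) + 2 = 1 + 2 = 3)
D = 15 (D = 6 + 9 = 15)
M(S) = 3*S
(M(D) + s)² = (3*15 - 2)² = (45 - 2)² = 43² = 1849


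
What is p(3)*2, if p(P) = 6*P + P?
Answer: 42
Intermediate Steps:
p(P) = 7*P
p(3)*2 = (7*3)*2 = 21*2 = 42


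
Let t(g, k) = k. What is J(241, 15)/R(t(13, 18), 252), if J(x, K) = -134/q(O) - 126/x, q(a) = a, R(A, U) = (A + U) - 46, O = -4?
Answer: 15895/107968 ≈ 0.14722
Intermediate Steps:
R(A, U) = -46 + A + U
J(x, K) = 67/2 - 126/x (J(x, K) = -134/(-4) - 126/x = -134*(-1/4) - 126/x = 67/2 - 126/x)
J(241, 15)/R(t(13, 18), 252) = (67/2 - 126/241)/(-46 + 18 + 252) = (67/2 - 126*1/241)/224 = (67/2 - 126/241)*(1/224) = (15895/482)*(1/224) = 15895/107968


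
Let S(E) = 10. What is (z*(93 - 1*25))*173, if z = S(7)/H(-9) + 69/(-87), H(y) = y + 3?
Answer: -2517496/87 ≈ -28937.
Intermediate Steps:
H(y) = 3 + y
z = -214/87 (z = 10/(3 - 9) + 69/(-87) = 10/(-6) + 69*(-1/87) = 10*(-⅙) - 23/29 = -5/3 - 23/29 = -214/87 ≈ -2.4598)
(z*(93 - 1*25))*173 = -214*(93 - 1*25)/87*173 = -214*(93 - 25)/87*173 = -214/87*68*173 = -14552/87*173 = -2517496/87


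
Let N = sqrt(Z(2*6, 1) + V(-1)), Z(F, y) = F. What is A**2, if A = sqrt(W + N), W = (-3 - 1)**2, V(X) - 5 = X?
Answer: 20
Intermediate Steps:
V(X) = 5 + X
W = 16 (W = (-4)**2 = 16)
N = 4 (N = sqrt(2*6 + (5 - 1)) = sqrt(12 + 4) = sqrt(16) = 4)
A = 2*sqrt(5) (A = sqrt(16 + 4) = sqrt(20) = 2*sqrt(5) ≈ 4.4721)
A**2 = (2*sqrt(5))**2 = 20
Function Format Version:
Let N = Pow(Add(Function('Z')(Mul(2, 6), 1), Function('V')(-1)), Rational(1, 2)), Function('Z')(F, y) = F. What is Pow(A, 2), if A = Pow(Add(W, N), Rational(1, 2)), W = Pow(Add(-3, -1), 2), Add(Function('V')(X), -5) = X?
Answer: 20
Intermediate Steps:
Function('V')(X) = Add(5, X)
W = 16 (W = Pow(-4, 2) = 16)
N = 4 (N = Pow(Add(Mul(2, 6), Add(5, -1)), Rational(1, 2)) = Pow(Add(12, 4), Rational(1, 2)) = Pow(16, Rational(1, 2)) = 4)
A = Mul(2, Pow(5, Rational(1, 2))) (A = Pow(Add(16, 4), Rational(1, 2)) = Pow(20, Rational(1, 2)) = Mul(2, Pow(5, Rational(1, 2))) ≈ 4.4721)
Pow(A, 2) = Pow(Mul(2, Pow(5, Rational(1, 2))), 2) = 20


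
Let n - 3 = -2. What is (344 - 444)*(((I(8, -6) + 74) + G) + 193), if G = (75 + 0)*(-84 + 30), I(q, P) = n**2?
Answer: 378200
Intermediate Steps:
n = 1 (n = 3 - 2 = 1)
I(q, P) = 1 (I(q, P) = 1**2 = 1)
G = -4050 (G = 75*(-54) = -4050)
(344 - 444)*(((I(8, -6) + 74) + G) + 193) = (344 - 444)*(((1 + 74) - 4050) + 193) = -100*((75 - 4050) + 193) = -100*(-3975 + 193) = -100*(-3782) = 378200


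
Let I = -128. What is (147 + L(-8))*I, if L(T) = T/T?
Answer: -18944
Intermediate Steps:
L(T) = 1
(147 + L(-8))*I = (147 + 1)*(-128) = 148*(-128) = -18944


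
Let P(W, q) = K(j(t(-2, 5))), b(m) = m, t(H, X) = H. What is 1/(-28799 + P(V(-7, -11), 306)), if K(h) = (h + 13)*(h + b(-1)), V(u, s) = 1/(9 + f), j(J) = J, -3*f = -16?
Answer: -1/28832 ≈ -3.4684e-5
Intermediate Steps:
f = 16/3 (f = -1/3*(-16) = 16/3 ≈ 5.3333)
V(u, s) = 3/43 (V(u, s) = 1/(9 + 16/3) = 1/(43/3) = 3/43)
K(h) = (-1 + h)*(13 + h) (K(h) = (h + 13)*(h - 1) = (13 + h)*(-1 + h) = (-1 + h)*(13 + h))
P(W, q) = -33 (P(W, q) = -13 + (-2)**2 + 12*(-2) = -13 + 4 - 24 = -33)
1/(-28799 + P(V(-7, -11), 306)) = 1/(-28799 - 33) = 1/(-28832) = -1/28832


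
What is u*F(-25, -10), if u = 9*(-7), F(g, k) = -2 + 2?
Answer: 0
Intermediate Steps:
F(g, k) = 0
u = -63
u*F(-25, -10) = -63*0 = 0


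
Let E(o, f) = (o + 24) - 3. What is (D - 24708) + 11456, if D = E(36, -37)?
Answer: -13195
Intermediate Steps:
E(o, f) = 21 + o (E(o, f) = (24 + o) - 3 = 21 + o)
D = 57 (D = 21 + 36 = 57)
(D - 24708) + 11456 = (57 - 24708) + 11456 = -24651 + 11456 = -13195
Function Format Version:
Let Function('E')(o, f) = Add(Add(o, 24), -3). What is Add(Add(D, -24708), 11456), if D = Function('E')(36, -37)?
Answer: -13195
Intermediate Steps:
Function('E')(o, f) = Add(21, o) (Function('E')(o, f) = Add(Add(24, o), -3) = Add(21, o))
D = 57 (D = Add(21, 36) = 57)
Add(Add(D, -24708), 11456) = Add(Add(57, -24708), 11456) = Add(-24651, 11456) = -13195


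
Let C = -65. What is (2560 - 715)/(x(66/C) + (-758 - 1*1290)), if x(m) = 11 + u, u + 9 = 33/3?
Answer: -369/407 ≈ -0.90663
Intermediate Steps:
u = 2 (u = -9 + 33/3 = -9 + 33*(⅓) = -9 + 11 = 2)
x(m) = 13 (x(m) = 11 + 2 = 13)
(2560 - 715)/(x(66/C) + (-758 - 1*1290)) = (2560 - 715)/(13 + (-758 - 1*1290)) = 1845/(13 + (-758 - 1290)) = 1845/(13 - 2048) = 1845/(-2035) = 1845*(-1/2035) = -369/407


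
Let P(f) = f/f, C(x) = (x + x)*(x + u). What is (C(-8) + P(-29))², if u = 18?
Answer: 25281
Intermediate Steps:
C(x) = 2*x*(18 + x) (C(x) = (x + x)*(x + 18) = (2*x)*(18 + x) = 2*x*(18 + x))
P(f) = 1
(C(-8) + P(-29))² = (2*(-8)*(18 - 8) + 1)² = (2*(-8)*10 + 1)² = (-160 + 1)² = (-159)² = 25281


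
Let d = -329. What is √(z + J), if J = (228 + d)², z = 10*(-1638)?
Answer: I*√6179 ≈ 78.607*I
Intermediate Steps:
z = -16380
J = 10201 (J = (228 - 329)² = (-101)² = 10201)
√(z + J) = √(-16380 + 10201) = √(-6179) = I*√6179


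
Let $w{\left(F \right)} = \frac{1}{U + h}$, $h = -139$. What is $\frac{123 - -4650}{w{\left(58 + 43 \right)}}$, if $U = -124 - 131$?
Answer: $-1880562$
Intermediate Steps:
$U = -255$
$w{\left(F \right)} = - \frac{1}{394}$ ($w{\left(F \right)} = \frac{1}{-255 - 139} = \frac{1}{-394} = - \frac{1}{394}$)
$\frac{123 - -4650}{w{\left(58 + 43 \right)}} = \frac{123 - -4650}{- \frac{1}{394}} = \left(123 + 4650\right) \left(-394\right) = 4773 \left(-394\right) = -1880562$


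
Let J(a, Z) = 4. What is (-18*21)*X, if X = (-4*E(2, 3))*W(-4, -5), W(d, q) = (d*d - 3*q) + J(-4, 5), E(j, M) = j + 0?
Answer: 105840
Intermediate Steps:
E(j, M) = j
W(d, q) = 4 + d**2 - 3*q (W(d, q) = (d*d - 3*q) + 4 = (d**2 - 3*q) + 4 = 4 + d**2 - 3*q)
X = -280 (X = (-4*2)*(4 + (-4)**2 - 3*(-5)) = -8*(4 + 16 + 15) = -8*35 = -280)
(-18*21)*X = -18*21*(-280) = -378*(-280) = 105840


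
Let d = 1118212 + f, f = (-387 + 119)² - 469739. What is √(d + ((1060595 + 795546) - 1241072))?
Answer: 9*√16486 ≈ 1155.6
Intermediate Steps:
f = -397915 (f = (-268)² - 469739 = 71824 - 469739 = -397915)
d = 720297 (d = 1118212 - 397915 = 720297)
√(d + ((1060595 + 795546) - 1241072)) = √(720297 + ((1060595 + 795546) - 1241072)) = √(720297 + (1856141 - 1241072)) = √(720297 + 615069) = √1335366 = 9*√16486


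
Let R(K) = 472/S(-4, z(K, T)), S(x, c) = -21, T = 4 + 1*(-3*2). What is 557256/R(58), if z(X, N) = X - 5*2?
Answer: -1462797/59 ≈ -24793.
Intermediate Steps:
T = -2 (T = 4 + 1*(-6) = 4 - 6 = -2)
z(X, N) = -10 + X (z(X, N) = X - 10 = -10 + X)
R(K) = -472/21 (R(K) = 472/(-21) = 472*(-1/21) = -472/21)
557256/R(58) = 557256/(-472/21) = 557256*(-21/472) = -1462797/59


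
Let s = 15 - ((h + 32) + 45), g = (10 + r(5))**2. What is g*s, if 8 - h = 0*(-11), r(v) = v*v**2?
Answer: -1275750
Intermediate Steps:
r(v) = v**3
h = 8 (h = 8 - 0*(-11) = 8 - 1*0 = 8 + 0 = 8)
g = 18225 (g = (10 + 5**3)**2 = (10 + 125)**2 = 135**2 = 18225)
s = -70 (s = 15 - ((8 + 32) + 45) = 15 - (40 + 45) = 15 - 1*85 = 15 - 85 = -70)
g*s = 18225*(-70) = -1275750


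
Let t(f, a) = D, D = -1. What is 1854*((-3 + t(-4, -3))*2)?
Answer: -14832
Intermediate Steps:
t(f, a) = -1
1854*((-3 + t(-4, -3))*2) = 1854*((-3 - 1)*2) = 1854*(-4*2) = 1854*(-8) = -14832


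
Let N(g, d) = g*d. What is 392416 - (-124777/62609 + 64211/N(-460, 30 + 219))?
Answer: 2814125610965839/7171234860 ≈ 3.9242e+5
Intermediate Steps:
N(g, d) = d*g
392416 - (-124777/62609 + 64211/N(-460, 30 + 219)) = 392416 - (-124777/62609 + 64211/(((30 + 219)*(-460)))) = 392416 - (-124777*1/62609 + 64211/((249*(-460)))) = 392416 - (-124777/62609 + 64211/(-114540)) = 392416 - (-124777/62609 + 64211*(-1/114540)) = 392416 - (-124777/62609 - 64211/114540) = 392416 - 1*(-18312144079/7171234860) = 392416 + 18312144079/7171234860 = 2814125610965839/7171234860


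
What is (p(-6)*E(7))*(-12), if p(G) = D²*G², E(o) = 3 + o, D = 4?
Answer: -69120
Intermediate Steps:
p(G) = 16*G² (p(G) = 4²*G² = 16*G²)
(p(-6)*E(7))*(-12) = ((16*(-6)²)*(3 + 7))*(-12) = ((16*36)*10)*(-12) = (576*10)*(-12) = 5760*(-12) = -69120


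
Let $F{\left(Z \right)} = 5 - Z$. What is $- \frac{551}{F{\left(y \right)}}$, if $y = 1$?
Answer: $- \frac{551}{4} \approx -137.75$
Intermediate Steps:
$- \frac{551}{F{\left(y \right)}} = - \frac{551}{5 - 1} = - \frac{551}{4}$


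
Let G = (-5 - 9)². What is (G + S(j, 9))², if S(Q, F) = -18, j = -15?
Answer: 31684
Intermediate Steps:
G = 196 (G = (-14)² = 196)
(G + S(j, 9))² = (196 - 18)² = 178² = 31684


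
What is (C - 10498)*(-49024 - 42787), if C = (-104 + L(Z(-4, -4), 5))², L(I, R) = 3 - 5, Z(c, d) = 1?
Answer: -67756518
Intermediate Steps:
L(I, R) = -2
C = 11236 (C = (-104 - 2)² = (-106)² = 11236)
(C - 10498)*(-49024 - 42787) = (11236 - 10498)*(-49024 - 42787) = 738*(-91811) = -67756518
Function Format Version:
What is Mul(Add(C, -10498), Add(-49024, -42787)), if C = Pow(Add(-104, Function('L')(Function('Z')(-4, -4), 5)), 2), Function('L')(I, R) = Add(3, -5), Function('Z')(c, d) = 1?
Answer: -67756518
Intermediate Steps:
Function('L')(I, R) = -2
C = 11236 (C = Pow(Add(-104, -2), 2) = Pow(-106, 2) = 11236)
Mul(Add(C, -10498), Add(-49024, -42787)) = Mul(Add(11236, -10498), Add(-49024, -42787)) = Mul(738, -91811) = -67756518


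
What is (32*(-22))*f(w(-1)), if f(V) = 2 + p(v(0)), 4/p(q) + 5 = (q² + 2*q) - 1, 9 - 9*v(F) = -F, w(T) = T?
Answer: -1408/3 ≈ -469.33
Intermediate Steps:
v(F) = 1 + F/9 (v(F) = 1 - (-1)*F/9 = 1 + F/9)
p(q) = 4/(-6 + q² + 2*q) (p(q) = 4/(-5 + ((q² + 2*q) - 1)) = 4/(-5 + (-1 + q² + 2*q)) = 4/(-6 + q² + 2*q))
f(V) = ⅔ (f(V) = 2 + 4/(-6 + (1 + (⅑)*0)² + 2*(1 + (⅑)*0)) = 2 + 4/(-6 + (1 + 0)² + 2*(1 + 0)) = 2 + 4/(-6 + 1² + 2*1) = 2 + 4/(-6 + 1 + 2) = 2 + 4/(-3) = 2 + 4*(-⅓) = 2 - 4/3 = ⅔)
(32*(-22))*f(w(-1)) = (32*(-22))*(⅔) = -704*⅔ = -1408/3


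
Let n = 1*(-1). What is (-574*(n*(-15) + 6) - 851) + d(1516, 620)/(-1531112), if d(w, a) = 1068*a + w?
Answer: -4939916009/382778 ≈ -12905.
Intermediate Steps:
d(w, a) = w + 1068*a
n = -1
(-574*(n*(-15) + 6) - 851) + d(1516, 620)/(-1531112) = (-574*(-1*(-15) + 6) - 851) + (1516 + 1068*620)/(-1531112) = (-574*(15 + 6) - 851) + (1516 + 662160)*(-1/1531112) = (-574*21 - 851) + 663676*(-1/1531112) = (-12054 - 851) - 165919/382778 = -12905 - 165919/382778 = -4939916009/382778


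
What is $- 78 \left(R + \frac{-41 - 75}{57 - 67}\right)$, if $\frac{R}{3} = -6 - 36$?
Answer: $\frac{44616}{5} \approx 8923.2$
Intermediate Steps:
$R = -126$ ($R = 3 \left(-6 - 36\right) = 3 \left(-42\right) = -126$)
$- 78 \left(R + \frac{-41 - 75}{57 - 67}\right) = - 78 \left(-126 + \frac{-41 - 75}{57 - 67}\right) = - 78 \left(-126 - \frac{116}{-10}\right) = - 78 \left(-126 - - \frac{58}{5}\right) = - 78 \left(-126 + \frac{58}{5}\right) = \left(-78\right) \left(- \frac{572}{5}\right) = \frac{44616}{5}$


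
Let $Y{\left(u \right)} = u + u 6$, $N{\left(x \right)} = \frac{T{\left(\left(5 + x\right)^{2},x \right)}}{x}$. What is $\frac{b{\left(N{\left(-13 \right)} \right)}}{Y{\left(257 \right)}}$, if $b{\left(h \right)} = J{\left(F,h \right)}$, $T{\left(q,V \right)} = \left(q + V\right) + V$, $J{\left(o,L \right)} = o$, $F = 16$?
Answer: $\frac{16}{1799} \approx 0.0088938$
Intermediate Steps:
$T{\left(q,V \right)} = q + 2 V$ ($T{\left(q,V \right)} = \left(V + q\right) + V = q + 2 V$)
$N{\left(x \right)} = \frac{\left(5 + x\right)^{2} + 2 x}{x}$
$Y{\left(u \right)} = 7 u$ ($Y{\left(u \right)} = u + 6 u = 7 u$)
$b{\left(h \right)} = 16$
$\frac{b{\left(N{\left(-13 \right)} \right)}}{Y{\left(257 \right)}} = \frac{16}{7 \cdot 257} = \frac{16}{1799}$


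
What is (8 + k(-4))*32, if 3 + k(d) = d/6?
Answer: 416/3 ≈ 138.67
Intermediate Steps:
k(d) = -3 + d/6
(8 + k(-4))*32 = (8 + (-3 + (1/6)*(-4)))*32 = (8 + (-3 - 2/3))*32 = (8 - 11/3)*32 = (13/3)*32 = 416/3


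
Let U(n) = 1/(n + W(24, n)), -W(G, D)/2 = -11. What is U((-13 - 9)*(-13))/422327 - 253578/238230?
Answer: -5497432208603/5164696008780 ≈ -1.0644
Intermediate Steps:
W(G, D) = 22 (W(G, D) = -2*(-11) = 22)
U(n) = 1/(22 + n) (U(n) = 1/(n + 22) = 1/(22 + n))
U((-13 - 9)*(-13))/422327 - 253578/238230 = 1/((22 + (-13 - 9)*(-13))*422327) - 253578/238230 = (1/422327)/(22 - 22*(-13)) - 253578*1/238230 = (1/422327)/(22 + 286) - 42263/39705 = (1/422327)/308 - 42263/39705 = (1/308)*(1/422327) - 42263/39705 = 1/130076716 - 42263/39705 = -5497432208603/5164696008780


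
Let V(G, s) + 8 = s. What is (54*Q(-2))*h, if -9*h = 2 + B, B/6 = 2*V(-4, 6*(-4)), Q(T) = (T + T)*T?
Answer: 18336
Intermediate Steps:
V(G, s) = -8 + s
Q(T) = 2*T² (Q(T) = (2*T)*T = 2*T²)
B = -384 (B = 6*(2*(-8 + 6*(-4))) = 6*(2*(-8 - 24)) = 6*(2*(-32)) = 6*(-64) = -384)
h = 382/9 (h = -(2 - 384)/9 = -⅑*(-382) = 382/9 ≈ 42.444)
(54*Q(-2))*h = (54*(2*(-2)²))*(382/9) = (54*(2*4))*(382/9) = (54*8)*(382/9) = 432*(382/9) = 18336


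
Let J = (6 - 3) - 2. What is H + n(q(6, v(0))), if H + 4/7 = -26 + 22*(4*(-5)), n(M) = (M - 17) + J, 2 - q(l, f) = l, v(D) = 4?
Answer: -3406/7 ≈ -486.57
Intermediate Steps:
q(l, f) = 2 - l
J = 1 (J = 3 - 2 = 1)
n(M) = -16 + M (n(M) = (M - 17) + 1 = (-17 + M) + 1 = -16 + M)
H = -3266/7 (H = -4/7 + (-26 + 22*(4*(-5))) = -4/7 + (-26 + 22*(-20)) = -4/7 + (-26 - 440) = -4/7 - 466 = -3266/7 ≈ -466.57)
H + n(q(6, v(0))) = -3266/7 + (-16 + (2 - 1*6)) = -3266/7 + (-16 + (2 - 6)) = -3266/7 + (-16 - 4) = -3266/7 - 20 = -3406/7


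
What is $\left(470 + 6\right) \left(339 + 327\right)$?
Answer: $317016$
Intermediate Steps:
$\left(470 + 6\right) \left(339 + 327\right) = 476 \cdot 666 = 317016$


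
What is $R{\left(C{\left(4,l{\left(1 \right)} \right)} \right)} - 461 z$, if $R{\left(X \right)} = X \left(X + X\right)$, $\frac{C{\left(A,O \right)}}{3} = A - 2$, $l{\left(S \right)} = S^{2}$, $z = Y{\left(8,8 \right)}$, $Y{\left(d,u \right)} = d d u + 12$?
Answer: $-241492$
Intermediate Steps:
$Y{\left(d,u \right)} = 12 + u d^{2}$ ($Y{\left(d,u \right)} = d^{2} u + 12 = u d^{2} + 12 = 12 + u d^{2}$)
$z = 524$ ($z = 12 + 8 \cdot 8^{2} = 12 + 8 \cdot 64 = 12 + 512 = 524$)
$C{\left(A,O \right)} = -6 + 3 A$ ($C{\left(A,O \right)} = 3 \left(A - 2\right) = 3 \left(-2 + A\right) = -6 + 3 A$)
$R{\left(X \right)} = 2 X^{2}$ ($R{\left(X \right)} = X 2 X = 2 X^{2}$)
$R{\left(C{\left(4,l{\left(1 \right)} \right)} \right)} - 461 z = 2 \left(-6 + 3 \cdot 4\right)^{2} - 241564 = 2 \left(-6 + 12\right)^{2} - 241564 = 2 \cdot 6^{2} - 241564 = 2 \cdot 36 - 241564 = 72 - 241564 = -241492$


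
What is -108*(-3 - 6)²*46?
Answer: -402408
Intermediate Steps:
-108*(-3 - 6)²*46 = -108*(-9)²*46 = -108*81*46 = -8748*46 = -402408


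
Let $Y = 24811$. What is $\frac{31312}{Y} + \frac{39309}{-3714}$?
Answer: $- \frac{286334277}{30716018} \approx -9.322$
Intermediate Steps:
$\frac{31312}{Y} + \frac{39309}{-3714} = \frac{31312}{24811} + \frac{39309}{-3714} = 31312 \cdot \frac{1}{24811} + 39309 \left(- \frac{1}{3714}\right) = \frac{31312}{24811} - \frac{13103}{1238} = - \frac{286334277}{30716018}$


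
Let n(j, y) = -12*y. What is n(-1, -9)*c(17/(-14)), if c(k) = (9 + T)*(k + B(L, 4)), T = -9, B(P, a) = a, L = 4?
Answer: 0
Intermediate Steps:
c(k) = 0 (c(k) = (9 - 9)*(k + 4) = 0*(4 + k) = 0)
n(-1, -9)*c(17/(-14)) = -12*(-9)*0 = 108*0 = 0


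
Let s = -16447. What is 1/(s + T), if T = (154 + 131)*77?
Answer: 1/5498 ≈ 0.00018188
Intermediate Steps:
T = 21945 (T = 285*77 = 21945)
1/(s + T) = 1/(-16447 + 21945) = 1/5498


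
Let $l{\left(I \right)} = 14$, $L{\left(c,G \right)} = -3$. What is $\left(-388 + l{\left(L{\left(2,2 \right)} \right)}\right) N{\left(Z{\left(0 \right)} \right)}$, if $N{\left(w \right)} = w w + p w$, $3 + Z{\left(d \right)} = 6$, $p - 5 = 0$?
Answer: $-8976$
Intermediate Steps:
$p = 5$ ($p = 5 + 0 = 5$)
$Z{\left(d \right)} = 3$ ($Z{\left(d \right)} = -3 + 6 = 3$)
$N{\left(w \right)} = w^{2} + 5 w$ ($N{\left(w \right)} = w w + 5 w = w^{2} + 5 w$)
$\left(-388 + l{\left(L{\left(2,2 \right)} \right)}\right) N{\left(Z{\left(0 \right)} \right)} = \left(-388 + 14\right) 3 \left(5 + 3\right) = - 374 \cdot 3 \cdot 8 = \left(-374\right) 24 = -8976$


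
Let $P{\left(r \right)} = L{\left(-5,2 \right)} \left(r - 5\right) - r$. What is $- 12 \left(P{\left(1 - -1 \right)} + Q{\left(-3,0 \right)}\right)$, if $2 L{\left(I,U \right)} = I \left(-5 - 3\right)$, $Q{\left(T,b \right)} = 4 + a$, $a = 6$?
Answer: $624$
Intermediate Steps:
$Q{\left(T,b \right)} = 10$ ($Q{\left(T,b \right)} = 4 + 6 = 10$)
$L{\left(I,U \right)} = - 4 I$ ($L{\left(I,U \right)} = \frac{I \left(-5 - 3\right)}{2} = \frac{I \left(-8\right)}{2} = \frac{\left(-8\right) I}{2} = - 4 I$)
$P{\left(r \right)} = -100 + 19 r$ ($P{\left(r \right)} = \left(-4\right) \left(-5\right) \left(r - 5\right) - r = 20 \left(-5 + r\right) - r = \left(-100 + 20 r\right) - r = -100 + 19 r$)
$- 12 \left(P{\left(1 - -1 \right)} + Q{\left(-3,0 \right)}\right) = - 12 \left(\left(-100 + 19 \left(1 - -1\right)\right) + 10\right) = - 12 \left(\left(-100 + 19 \left(1 + 1\right)\right) + 10\right) = - 12 \left(\left(-100 + 19 \cdot 2\right) + 10\right) = - 12 \left(\left(-100 + 38\right) + 10\right) = - 12 \left(-62 + 10\right) = \left(-12\right) \left(-52\right) = 624$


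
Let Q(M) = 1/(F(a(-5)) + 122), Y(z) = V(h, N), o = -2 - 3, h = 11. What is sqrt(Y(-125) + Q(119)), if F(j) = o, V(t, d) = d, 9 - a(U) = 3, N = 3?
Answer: 4*sqrt(286)/39 ≈ 1.7345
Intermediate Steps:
a(U) = 6 (a(U) = 9 - 1*3 = 9 - 3 = 6)
o = -5
Y(z) = 3
F(j) = -5
Q(M) = 1/117 (Q(M) = 1/(-5 + 122) = 1/117)
sqrt(Y(-125) + Q(119)) = sqrt(3 + 1/117) = sqrt(352/117) = 4*sqrt(286)/39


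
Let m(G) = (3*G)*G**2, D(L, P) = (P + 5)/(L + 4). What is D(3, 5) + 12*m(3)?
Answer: 6814/7 ≈ 973.43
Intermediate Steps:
D(L, P) = (5 + P)/(4 + L)
m(G) = 3*G**3
D(3, 5) + 12*m(3) = (5 + 5)/(4 + 3) + 12*(3*3**3) = 10/7 + 12*(3*27) = (1/7)*10 + 12*81 = 10/7 + 972 = 6814/7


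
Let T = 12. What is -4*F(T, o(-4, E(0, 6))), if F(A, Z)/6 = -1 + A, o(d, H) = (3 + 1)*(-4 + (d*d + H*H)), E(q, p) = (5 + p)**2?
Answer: -264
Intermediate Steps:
o(d, H) = -16 + 4*H**2 + 4*d**2 (o(d, H) = 4*(-4 + (d**2 + H**2)) = 4*(-4 + (H**2 + d**2)) = 4*(-4 + H**2 + d**2) = -16 + 4*H**2 + 4*d**2)
F(A, Z) = -6 + 6*A (F(A, Z) = 6*(-1 + A) = -6 + 6*A)
-4*F(T, o(-4, E(0, 6))) = -4*(-6 + 6*12) = -4*(-6 + 72) = -4*66 = -264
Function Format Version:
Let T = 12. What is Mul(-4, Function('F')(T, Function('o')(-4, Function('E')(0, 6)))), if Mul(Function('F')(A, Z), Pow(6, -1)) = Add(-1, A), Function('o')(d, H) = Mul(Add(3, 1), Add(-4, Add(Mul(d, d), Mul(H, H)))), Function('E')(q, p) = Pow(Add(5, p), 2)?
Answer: -264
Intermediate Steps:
Function('o')(d, H) = Add(-16, Mul(4, Pow(H, 2)), Mul(4, Pow(d, 2))) (Function('o')(d, H) = Mul(4, Add(-4, Add(Pow(d, 2), Pow(H, 2)))) = Mul(4, Add(-4, Add(Pow(H, 2), Pow(d, 2)))) = Mul(4, Add(-4, Pow(H, 2), Pow(d, 2))) = Add(-16, Mul(4, Pow(H, 2)), Mul(4, Pow(d, 2))))
Function('F')(A, Z) = Add(-6, Mul(6, A)) (Function('F')(A, Z) = Mul(6, Add(-1, A)) = Add(-6, Mul(6, A)))
Mul(-4, Function('F')(T, Function('o')(-4, Function('E')(0, 6)))) = Mul(-4, Add(-6, Mul(6, 12))) = Mul(-4, Add(-6, 72)) = Mul(-4, 66) = -264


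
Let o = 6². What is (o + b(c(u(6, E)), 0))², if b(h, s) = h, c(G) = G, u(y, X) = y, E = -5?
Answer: 1764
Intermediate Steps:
o = 36
(o + b(c(u(6, E)), 0))² = (36 + 6)² = 42² = 1764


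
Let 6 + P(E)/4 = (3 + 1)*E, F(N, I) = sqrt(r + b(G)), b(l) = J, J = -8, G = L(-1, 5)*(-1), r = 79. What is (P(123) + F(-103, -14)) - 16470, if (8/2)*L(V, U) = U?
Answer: -14526 + sqrt(71) ≈ -14518.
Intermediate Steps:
L(V, U) = U/4
G = -5/4 (G = ((1/4)*5)*(-1) = (5/4)*(-1) = -5/4 ≈ -1.2500)
b(l) = -8
F(N, I) = sqrt(71) (F(N, I) = sqrt(79 - 8) = sqrt(71))
P(E) = -24 + 16*E (P(E) = -24 + 4*((3 + 1)*E) = -24 + 4*(4*E) = -24 + 16*E)
(P(123) + F(-103, -14)) - 16470 = ((-24 + 16*123) + sqrt(71)) - 16470 = ((-24 + 1968) + sqrt(71)) - 16470 = (1944 + sqrt(71)) - 16470 = -14526 + sqrt(71)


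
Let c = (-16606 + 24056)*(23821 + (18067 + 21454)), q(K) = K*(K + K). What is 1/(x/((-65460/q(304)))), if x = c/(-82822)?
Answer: 45179401/726848605440 ≈ 6.2158e-5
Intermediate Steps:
q(K) = 2*K**2 (q(K) = K*(2*K) = 2*K**2)
c = 471897900 (c = 7450*(23821 + 39521) = 7450*63342 = 471897900)
x = -235948950/41411 (x = 471897900/(-82822) = 471897900*(-1/82822) = -235948950/41411 ≈ -5697.7)
1/(x/((-65460/q(304)))) = 1/(-235948950/(41411*((-65460/(2*304**2))))) = 1/(-235948950/(41411*((-65460/(2*92416))))) = 1/(-235948950/(41411*((-65460/184832)))) = 1/(-235948950/(41411*((-65460*1/184832)))) = 1/(-235948950/(41411*(-16365/46208))) = 1/(-235948950/41411*(-46208/16365)) = 1/(726848605440/45179401) = 45179401/726848605440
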